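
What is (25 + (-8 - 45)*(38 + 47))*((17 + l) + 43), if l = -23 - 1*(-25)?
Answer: -277760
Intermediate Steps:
l = 2 (l = -23 + 25 = 2)
(25 + (-8 - 45)*(38 + 47))*((17 + l) + 43) = (25 + (-8 - 45)*(38 + 47))*((17 + 2) + 43) = (25 - 53*85)*(19 + 43) = (25 - 4505)*62 = -4480*62 = -277760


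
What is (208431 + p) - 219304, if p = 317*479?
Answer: 140970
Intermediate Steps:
p = 151843
(208431 + p) - 219304 = (208431 + 151843) - 219304 = 360274 - 219304 = 140970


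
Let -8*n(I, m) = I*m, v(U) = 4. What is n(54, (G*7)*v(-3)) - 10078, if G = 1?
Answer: -10267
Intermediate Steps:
n(I, m) = -I*m/8
n(54, (G*7)*v(-3)) - 10078 = -⅛*54*(1*7)*4 - 10078 = -⅛*54*7*4 - 10078 = -⅛*54*28 - 10078 = -189 - 10078 = -10267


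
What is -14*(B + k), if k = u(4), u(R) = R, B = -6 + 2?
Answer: 0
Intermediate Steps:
B = -4
k = 4
-14*(B + k) = -14*(-4 + 4) = -14*0 = 0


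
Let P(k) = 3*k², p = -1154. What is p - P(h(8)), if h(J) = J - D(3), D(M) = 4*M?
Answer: -1202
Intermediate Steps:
h(J) = -12 + J (h(J) = J - 4*3 = J - 1*12 = J - 12 = -12 + J)
p - P(h(8)) = -1154 - 3*(-12 + 8)² = -1154 - 3*(-4)² = -1154 - 3*16 = -1154 - 1*48 = -1154 - 48 = -1202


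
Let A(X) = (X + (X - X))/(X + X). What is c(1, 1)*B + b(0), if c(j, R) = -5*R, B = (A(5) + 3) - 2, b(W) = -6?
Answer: -27/2 ≈ -13.500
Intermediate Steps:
A(X) = ½ (A(X) = (X + 0)/((2*X)) = X*(1/(2*X)) = ½)
B = 3/2 (B = (½ + 3) - 2 = 7/2 - 2 = 3/2 ≈ 1.5000)
c(1, 1)*B + b(0) = -5*1*(3/2) - 6 = -5*3/2 - 6 = -15/2 - 6 = -27/2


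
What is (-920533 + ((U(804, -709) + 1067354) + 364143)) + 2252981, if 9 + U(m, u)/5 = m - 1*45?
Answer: 2767695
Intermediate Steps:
U(m, u) = -270 + 5*m (U(m, u) = -45 + 5*(m - 1*45) = -45 + 5*(m - 45) = -45 + 5*(-45 + m) = -45 + (-225 + 5*m) = -270 + 5*m)
(-920533 + ((U(804, -709) + 1067354) + 364143)) + 2252981 = (-920533 + (((-270 + 5*804) + 1067354) + 364143)) + 2252981 = (-920533 + (((-270 + 4020) + 1067354) + 364143)) + 2252981 = (-920533 + ((3750 + 1067354) + 364143)) + 2252981 = (-920533 + (1071104 + 364143)) + 2252981 = (-920533 + 1435247) + 2252981 = 514714 + 2252981 = 2767695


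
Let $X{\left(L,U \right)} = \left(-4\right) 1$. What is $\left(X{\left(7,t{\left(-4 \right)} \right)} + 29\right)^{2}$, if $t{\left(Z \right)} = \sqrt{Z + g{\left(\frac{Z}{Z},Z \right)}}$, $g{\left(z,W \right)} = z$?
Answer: $625$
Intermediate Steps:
$t{\left(Z \right)} = \sqrt{1 + Z}$ ($t{\left(Z \right)} = \sqrt{Z + \frac{Z}{Z}} = \sqrt{Z + 1} = \sqrt{1 + Z}$)
$X{\left(L,U \right)} = -4$
$\left(X{\left(7,t{\left(-4 \right)} \right)} + 29\right)^{2} = \left(-4 + 29\right)^{2} = 25^{2} = 625$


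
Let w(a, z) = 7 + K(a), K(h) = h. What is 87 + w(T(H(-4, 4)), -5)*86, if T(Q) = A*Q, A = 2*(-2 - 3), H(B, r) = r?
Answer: -2751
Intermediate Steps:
A = -10 (A = 2*(-5) = -10)
T(Q) = -10*Q
w(a, z) = 7 + a
87 + w(T(H(-4, 4)), -5)*86 = 87 + (7 - 10*4)*86 = 87 + (7 - 40)*86 = 87 - 33*86 = 87 - 2838 = -2751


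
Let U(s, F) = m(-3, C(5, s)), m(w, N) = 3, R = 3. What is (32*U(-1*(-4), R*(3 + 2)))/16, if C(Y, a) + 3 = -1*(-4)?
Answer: 6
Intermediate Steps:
C(Y, a) = 1 (C(Y, a) = -3 - 1*(-4) = -3 + 4 = 1)
U(s, F) = 3
(32*U(-1*(-4), R*(3 + 2)))/16 = (32*3)/16 = 96*(1/16) = 6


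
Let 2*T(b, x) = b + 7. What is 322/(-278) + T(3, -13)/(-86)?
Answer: -14541/11954 ≈ -1.2164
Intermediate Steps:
T(b, x) = 7/2 + b/2 (T(b, x) = (b + 7)/2 = (7 + b)/2 = 7/2 + b/2)
322/(-278) + T(3, -13)/(-86) = 322/(-278) + (7/2 + (1/2)*3)/(-86) = 322*(-1/278) + (7/2 + 3/2)*(-1/86) = -161/139 + 5*(-1/86) = -161/139 - 5/86 = -14541/11954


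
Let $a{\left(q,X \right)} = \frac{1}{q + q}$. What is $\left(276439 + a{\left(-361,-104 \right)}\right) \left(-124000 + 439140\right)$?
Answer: $\frac{31449231954490}{361} \approx 8.7117 \cdot 10^{10}$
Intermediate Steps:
$a{\left(q,X \right)} = \frac{1}{2 q}$
$\left(276439 + a{\left(-361,-104 \right)}\right) \left(-124000 + 439140\right) = \left(276439 + \frac{1}{2 \left(-361\right)}\right) \left(-124000 + 439140\right) = \left(276439 + \frac{1}{2} \left(- \frac{1}{361}\right)\right) 315140 = \left(276439 - \frac{1}{722}\right) 315140 = \frac{199588957}{722} \cdot 315140 = \frac{31449231954490}{361}$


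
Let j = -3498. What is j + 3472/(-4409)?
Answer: -15426154/4409 ≈ -3498.8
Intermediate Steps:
j + 3472/(-4409) = -3498 + 3472/(-4409) = -3498 + 3472*(-1/4409) = -3498 - 3472/4409 = -15426154/4409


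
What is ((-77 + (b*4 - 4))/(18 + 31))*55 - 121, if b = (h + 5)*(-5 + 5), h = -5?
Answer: -10384/49 ≈ -211.92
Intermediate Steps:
b = 0 (b = (-5 + 5)*(-5 + 5) = 0*0 = 0)
((-77 + (b*4 - 4))/(18 + 31))*55 - 121 = ((-77 + (0*4 - 4))/(18 + 31))*55 - 121 = ((-77 + (0 - 4))/49)*55 - 121 = ((-77 - 4)*(1/49))*55 - 121 = -81*1/49*55 - 121 = -81/49*55 - 121 = -4455/49 - 121 = -10384/49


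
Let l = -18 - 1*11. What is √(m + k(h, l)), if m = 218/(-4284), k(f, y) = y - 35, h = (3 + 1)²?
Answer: I*√32652886/714 ≈ 8.0032*I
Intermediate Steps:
l = -29 (l = -18 - 11 = -29)
h = 16 (h = 4² = 16)
k(f, y) = -35 + y
m = -109/2142 (m = 218*(-1/4284) = -109/2142 ≈ -0.050887)
√(m + k(h, l)) = √(-109/2142 + (-35 - 29)) = √(-109/2142 - 64) = √(-137197/2142) = I*√32652886/714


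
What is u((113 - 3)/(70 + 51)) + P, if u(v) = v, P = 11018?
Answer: 121208/11 ≈ 11019.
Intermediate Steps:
u((113 - 3)/(70 + 51)) + P = (113 - 3)/(70 + 51) + 11018 = 110/121 + 11018 = 110*(1/121) + 11018 = 10/11 + 11018 = 121208/11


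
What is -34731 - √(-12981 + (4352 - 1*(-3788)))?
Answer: -34731 - I*√4841 ≈ -34731.0 - 69.577*I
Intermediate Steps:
-34731 - √(-12981 + (4352 - 1*(-3788))) = -34731 - √(-12981 + (4352 + 3788)) = -34731 - √(-12981 + 8140) = -34731 - √(-4841) = -34731 - I*√4841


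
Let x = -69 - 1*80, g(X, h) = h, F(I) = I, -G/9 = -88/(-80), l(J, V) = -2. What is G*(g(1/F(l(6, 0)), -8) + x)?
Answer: 15543/10 ≈ 1554.3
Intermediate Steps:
G = -99/10 (G = -(-792)/(-80) = -(-792)*(-1)/80 = -9*11/10 = -99/10 ≈ -9.9000)
x = -149 (x = -69 - 80 = -149)
G*(g(1/F(l(6, 0)), -8) + x) = -99*(-8 - 149)/10 = -99/10*(-157) = 15543/10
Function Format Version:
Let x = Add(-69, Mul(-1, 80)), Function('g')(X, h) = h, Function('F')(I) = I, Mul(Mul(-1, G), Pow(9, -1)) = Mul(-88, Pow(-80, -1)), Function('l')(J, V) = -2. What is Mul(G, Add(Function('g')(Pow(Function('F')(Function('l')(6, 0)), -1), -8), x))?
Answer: Rational(15543, 10) ≈ 1554.3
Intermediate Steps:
G = Rational(-99, 10) (G = Mul(-9, Mul(-88, Pow(-80, -1))) = Mul(-9, Mul(-88, Rational(-1, 80))) = Mul(-9, Rational(11, 10)) = Rational(-99, 10) ≈ -9.9000)
x = -149 (x = Add(-69, -80) = -149)
Mul(G, Add(Function('g')(Pow(Function('F')(Function('l')(6, 0)), -1), -8), x)) = Mul(Rational(-99, 10), Add(-8, -149)) = Mul(Rational(-99, 10), -157) = Rational(15543, 10)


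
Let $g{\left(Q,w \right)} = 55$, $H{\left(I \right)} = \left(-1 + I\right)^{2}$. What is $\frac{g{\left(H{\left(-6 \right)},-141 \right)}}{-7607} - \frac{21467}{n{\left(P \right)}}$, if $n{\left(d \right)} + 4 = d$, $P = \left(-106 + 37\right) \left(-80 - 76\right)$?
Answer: $- \frac{163891269}{81851320} \approx -2.0023$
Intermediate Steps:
$P = 10764$ ($P = \left(-69\right) \left(-156\right) = 10764$)
$n{\left(d \right)} = -4 + d$
$\frac{g{\left(H{\left(-6 \right)},-141 \right)}}{-7607} - \frac{21467}{n{\left(P \right)}} = \frac{55}{-7607} - \frac{21467}{-4 + 10764} = 55 \left(- \frac{1}{7607}\right) - \frac{21467}{10760} = - \frac{55}{7607} - \frac{21467}{10760} = - \frac{163891269}{81851320}$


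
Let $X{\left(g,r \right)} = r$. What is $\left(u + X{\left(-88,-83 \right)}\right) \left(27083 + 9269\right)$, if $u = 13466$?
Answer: $486498816$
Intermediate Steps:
$\left(u + X{\left(-88,-83 \right)}\right) \left(27083 + 9269\right) = \left(13466 - 83\right) \left(27083 + 9269\right) = 13383 \cdot 36352 = 486498816$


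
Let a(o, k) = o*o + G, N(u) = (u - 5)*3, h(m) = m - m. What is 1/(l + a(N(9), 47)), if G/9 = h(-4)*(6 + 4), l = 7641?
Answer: 1/7785 ≈ 0.00012845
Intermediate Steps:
h(m) = 0
G = 0 (G = 9*(0*(6 + 4)) = 9*(0*10) = 9*0 = 0)
N(u) = -15 + 3*u (N(u) = (-5 + u)*3 = -15 + 3*u)
a(o, k) = o² (a(o, k) = o*o + 0 = o² + 0 = o²)
1/(l + a(N(9), 47)) = 1/(7641 + (-15 + 3*9)²) = 1/(7641 + (-15 + 27)²) = 1/(7641 + 12²) = 1/(7641 + 144) = 1/7785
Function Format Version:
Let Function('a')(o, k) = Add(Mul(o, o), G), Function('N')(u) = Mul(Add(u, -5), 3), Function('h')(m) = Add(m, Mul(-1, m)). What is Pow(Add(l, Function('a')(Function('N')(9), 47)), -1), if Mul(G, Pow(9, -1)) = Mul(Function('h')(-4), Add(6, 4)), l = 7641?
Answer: Rational(1, 7785) ≈ 0.00012845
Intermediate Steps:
Function('h')(m) = 0
G = 0 (G = Mul(9, Mul(0, Add(6, 4))) = Mul(9, Mul(0, 10)) = Mul(9, 0) = 0)
Function('N')(u) = Add(-15, Mul(3, u)) (Function('N')(u) = Mul(Add(-5, u), 3) = Add(-15, Mul(3, u)))
Function('a')(o, k) = Pow(o, 2) (Function('a')(o, k) = Add(Mul(o, o), 0) = Add(Pow(o, 2), 0) = Pow(o, 2))
Pow(Add(l, Function('a')(Function('N')(9), 47)), -1) = Pow(Add(7641, Pow(Add(-15, Mul(3, 9)), 2)), -1) = Pow(Add(7641, Pow(Add(-15, 27), 2)), -1) = Pow(Add(7641, Pow(12, 2)), -1) = Pow(Add(7641, 144), -1) = Pow(7785, -1) = Rational(1, 7785)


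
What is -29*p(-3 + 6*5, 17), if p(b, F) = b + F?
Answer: -1276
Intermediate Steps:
p(b, F) = F + b
-29*p(-3 + 6*5, 17) = -29*(17 + (-3 + 6*5)) = -29*(17 + (-3 + 30)) = -29*(17 + 27) = -29*44 = -1276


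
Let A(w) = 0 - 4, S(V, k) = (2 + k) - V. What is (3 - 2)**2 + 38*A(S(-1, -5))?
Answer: -151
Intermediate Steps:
S(V, k) = 2 + k - V
A(w) = -4
(3 - 2)**2 + 38*A(S(-1, -5)) = (3 - 2)**2 + 38*(-4) = 1**2 - 152 = 1 - 152 = -151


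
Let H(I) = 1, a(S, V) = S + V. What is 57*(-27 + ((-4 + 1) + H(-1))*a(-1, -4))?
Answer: -969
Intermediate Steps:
57*(-27 + ((-4 + 1) + H(-1))*a(-1, -4)) = 57*(-27 + ((-4 + 1) + 1)*(-1 - 4)) = 57*(-27 + (-3 + 1)*(-5)) = 57*(-27 - 2*(-5)) = 57*(-27 + 10) = 57*(-17) = -969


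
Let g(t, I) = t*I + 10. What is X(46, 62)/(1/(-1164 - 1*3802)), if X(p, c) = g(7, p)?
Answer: -1648712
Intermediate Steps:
g(t, I) = 10 + I*t (g(t, I) = I*t + 10 = 10 + I*t)
X(p, c) = 10 + 7*p (X(p, c) = 10 + p*7 = 10 + 7*p)
X(46, 62)/(1/(-1164 - 1*3802)) = (10 + 7*46)/(1/(-1164 - 1*3802)) = (10 + 322)/(1/(-1164 - 3802)) = 332/(1/(-4966)) = 332/(-1/4966) = 332*(-4966) = -1648712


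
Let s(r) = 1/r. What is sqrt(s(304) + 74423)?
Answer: sqrt(429867267)/76 ≈ 272.81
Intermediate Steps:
sqrt(s(304) + 74423) = sqrt(1/304 + 74423) = sqrt(22624593/304) = sqrt(429867267)/76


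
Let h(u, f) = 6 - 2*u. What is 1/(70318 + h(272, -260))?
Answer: 1/69780 ≈ 1.4331e-5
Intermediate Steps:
1/(70318 + h(272, -260)) = 1/(70318 + (6 - 2*272)) = 1/(70318 + (6 - 544)) = 1/(70318 - 538) = 1/69780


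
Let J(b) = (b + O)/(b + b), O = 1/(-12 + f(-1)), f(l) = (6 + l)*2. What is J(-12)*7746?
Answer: 32275/8 ≈ 4034.4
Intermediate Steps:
f(l) = 12 + 2*l
O = -½ (O = 1/(-12 + (12 + 2*(-1))) = 1/(-12 + (12 - 2)) = 1/(-12 + 10) = 1/(-2) = -½ ≈ -0.50000)
J(b) = (-½ + b)/(2*b) (J(b) = (b - ½)/(b + b) = (-½ + b)/((2*b)) = (-½ + b)*(1/(2*b)) = (-½ + b)/(2*b))
J(-12)*7746 = ((¼)*(-1 + 2*(-12))/(-12))*7746 = ((¼)*(-1/12)*(-1 - 24))*7746 = ((¼)*(-1/12)*(-25))*7746 = (25/48)*7746 = 32275/8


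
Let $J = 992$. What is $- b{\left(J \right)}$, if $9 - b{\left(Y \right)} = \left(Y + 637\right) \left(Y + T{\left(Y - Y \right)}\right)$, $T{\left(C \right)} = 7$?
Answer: $1627362$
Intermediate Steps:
$b{\left(Y \right)} = 9 - \left(7 + Y\right) \left(637 + Y\right)$ ($b{\left(Y \right)} = 9 - \left(Y + 637\right) \left(Y + 7\right) = 9 - \left(637 + Y\right) \left(7 + Y\right) = 9 - \left(7 + Y\right) \left(637 + Y\right)$)
$- b{\left(J \right)} = - (-4450 - 992^{2} - 638848) = - (-4450 - 984064 - 638848) = \left(-1\right) \left(-1627362\right) = 1627362$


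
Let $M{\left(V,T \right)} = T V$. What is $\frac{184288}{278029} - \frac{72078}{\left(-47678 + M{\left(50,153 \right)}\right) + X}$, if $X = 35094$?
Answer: $\frac{10474525627}{685897543} \approx 15.271$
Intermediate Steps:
$\frac{184288}{278029} - \frac{72078}{\left(-47678 + M{\left(50,153 \right)}\right) + X} = \frac{184288}{278029} - \frac{72078}{\left(-47678 + 153 \cdot 50\right) + 35094} = 184288 \cdot \frac{1}{278029} - \frac{72078}{\left(-47678 + 7650\right) + 35094} = \frac{184288}{278029} - \frac{72078}{-40028 + 35094} = \frac{184288}{278029} - \frac{72078}{-4934} = \frac{184288}{278029} - - \frac{36039}{2467} = \frac{184288}{278029} + \frac{36039}{2467} = \frac{10474525627}{685897543}$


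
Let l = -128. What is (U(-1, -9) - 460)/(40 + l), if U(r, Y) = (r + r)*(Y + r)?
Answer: 5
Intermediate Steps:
U(r, Y) = 2*r*(Y + r) (U(r, Y) = (2*r)*(Y + r) = 2*r*(Y + r))
(U(-1, -9) - 460)/(40 + l) = (2*(-1)*(-9 - 1) - 460)/(40 - 128) = (2*(-1)*(-10) - 460)/(-88) = (20 - 460)*(-1/88) = -440*(-1/88) = 5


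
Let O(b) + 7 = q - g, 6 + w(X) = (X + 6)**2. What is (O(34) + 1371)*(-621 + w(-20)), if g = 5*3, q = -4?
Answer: -579695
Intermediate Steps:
g = 15
w(X) = -6 + (6 + X)**2 (w(X) = -6 + (X + 6)**2 = -6 + (6 + X)**2)
O(b) = -26 (O(b) = -7 + (-4 - 1*15) = -7 + (-4 - 15) = -7 - 19 = -26)
(O(34) + 1371)*(-621 + w(-20)) = (-26 + 1371)*(-621 + (-6 + (6 - 20)**2)) = 1345*(-621 + (-6 + (-14)**2)) = 1345*(-621 + (-6 + 196)) = 1345*(-621 + 190) = 1345*(-431) = -579695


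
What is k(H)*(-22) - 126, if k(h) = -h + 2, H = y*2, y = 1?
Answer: -126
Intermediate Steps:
H = 2 (H = 1*2 = 2)
k(h) = 2 - h
k(H)*(-22) - 126 = (2 - 1*2)*(-22) - 126 = (2 - 2)*(-22) - 126 = 0*(-22) - 126 = 0 - 126 = -126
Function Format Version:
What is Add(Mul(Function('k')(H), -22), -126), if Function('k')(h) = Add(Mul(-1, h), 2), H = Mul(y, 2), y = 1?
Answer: -126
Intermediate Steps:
H = 2 (H = Mul(1, 2) = 2)
Function('k')(h) = Add(2, Mul(-1, h))
Add(Mul(Function('k')(H), -22), -126) = Add(Mul(Add(2, Mul(-1, 2)), -22), -126) = Add(Mul(Add(2, -2), -22), -126) = Add(Mul(0, -22), -126) = Add(0, -126) = -126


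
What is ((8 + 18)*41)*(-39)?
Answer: -41574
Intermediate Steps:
((8 + 18)*41)*(-39) = (26*41)*(-39) = 1066*(-39) = -41574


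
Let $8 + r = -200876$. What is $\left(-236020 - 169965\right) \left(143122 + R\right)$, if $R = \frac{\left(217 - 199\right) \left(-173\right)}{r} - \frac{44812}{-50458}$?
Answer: $- \frac{147242951680762891985}{2534051218} \approx -5.8106 \cdot 10^{10}$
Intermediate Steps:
$r = -200884$ ($r = -8 - 200876 = -200884$)
$R = \frac{2289785005}{2534051218}$ ($R = \frac{\left(217 - 199\right) \left(-173\right)}{-200884} - \frac{44812}{-50458} = 18 \left(-173\right) \left(- \frac{1}{200884}\right) - - \frac{22406}{25229} = \left(-3114\right) \left(- \frac{1}{200884}\right) + \frac{22406}{25229} = \frac{1557}{100442} + \frac{22406}{25229} = \frac{2289785005}{2534051218} \approx 0.90361$)
$\left(-236020 - 169965\right) \left(143122 + R\right) = \left(-236020 - 169965\right) \left(143122 + \frac{2289785005}{2534051218}\right) = \left(-405985\right) \frac{362680768207601}{2534051218} = - \frac{147242951680762891985}{2534051218}$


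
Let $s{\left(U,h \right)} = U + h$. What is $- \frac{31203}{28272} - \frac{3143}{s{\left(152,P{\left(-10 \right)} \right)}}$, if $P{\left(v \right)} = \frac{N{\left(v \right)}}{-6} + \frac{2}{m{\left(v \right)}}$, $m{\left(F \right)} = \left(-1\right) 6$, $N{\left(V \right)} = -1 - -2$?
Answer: $- \frac{62390767}{2855472} \approx -21.85$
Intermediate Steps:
$N{\left(V \right)} = 1$ ($N{\left(V \right)} = -1 + 2 = 1$)
$m{\left(F \right)} = -6$
$P{\left(v \right)} = - \frac{1}{2}$ ($P{\left(v \right)} = 1 \frac{1}{-6} + \frac{2}{-6} = 1 \left(- \frac{1}{6}\right) + 2 \left(- \frac{1}{6}\right) = - \frac{1}{6} - \frac{1}{3} = - \frac{1}{2}$)
$- \frac{31203}{28272} - \frac{3143}{s{\left(152,P{\left(-10 \right)} \right)}} = - \frac{31203}{28272} - \frac{3143}{152 - \frac{1}{2}} = \left(-31203\right) \frac{1}{28272} - \frac{3143}{\frac{303}{2}} = - \frac{10401}{9424} - \frac{6286}{303} = - \frac{62390767}{2855472}$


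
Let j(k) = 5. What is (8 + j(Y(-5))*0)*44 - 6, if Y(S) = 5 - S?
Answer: 346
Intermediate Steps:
(8 + j(Y(-5))*0)*44 - 6 = (8 + 5*0)*44 - 6 = (8 + 0)*44 - 6 = 8*44 - 6 = 352 - 6 = 346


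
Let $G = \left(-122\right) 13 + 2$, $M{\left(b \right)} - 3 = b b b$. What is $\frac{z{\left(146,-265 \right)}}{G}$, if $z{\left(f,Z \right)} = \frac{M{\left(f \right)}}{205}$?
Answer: $- \frac{3112139}{324720} \approx -9.5841$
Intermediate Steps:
$M{\left(b \right)} = 3 + b^{3}$ ($M{\left(b \right)} = 3 + b b b = 3 + b^{2} b = 3 + b^{3}$)
$z{\left(f,Z \right)} = \frac{3}{205} + \frac{f^{3}}{205}$ ($z{\left(f,Z \right)} = \frac{3 + f^{3}}{205} = \left(3 + f^{3}\right) \frac{1}{205} = \frac{3}{205} + \frac{f^{3}}{205}$)
$G = -1584$ ($G = -1586 + 2 = -1584$)
$\frac{z{\left(146,-265 \right)}}{G} = \frac{\frac{3}{205} + \frac{146^{3}}{205}}{-1584} = \left(\frac{3}{205} + \frac{1}{205} \cdot 3112136\right) \left(- \frac{1}{1584}\right) = \left(\frac{3}{205} + \frac{3112136}{205}\right) \left(- \frac{1}{1584}\right) = \frac{3112139}{205} \left(- \frac{1}{1584}\right) = - \frac{3112139}{324720}$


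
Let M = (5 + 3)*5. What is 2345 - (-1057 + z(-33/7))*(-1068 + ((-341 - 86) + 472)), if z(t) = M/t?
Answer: -1087646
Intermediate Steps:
M = 40 (M = 8*5 = 40)
z(t) = 40/t
2345 - (-1057 + z(-33/7))*(-1068 + ((-341 - 86) + 472)) = 2345 - (-1057 + 40/((-33/7)))*(-1068 + ((-341 - 86) + 472)) = 2345 - (-1057 + 40/((-33*⅐)))*(-1068 + (-427 + 472)) = 2345 - (-1057 + 40/(-33/7))*(-1068 + 45) = 2345 - (-1057 + 40*(-7/33))*(-1023) = 2345 - (-1057 - 280/33)*(-1023) = 2345 - (-35161)*(-1023)/33 = 2345 - 1*1089991 = 2345 - 1089991 = -1087646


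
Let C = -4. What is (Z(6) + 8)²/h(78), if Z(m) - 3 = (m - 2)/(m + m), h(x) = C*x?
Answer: -289/702 ≈ -0.41168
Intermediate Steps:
h(x) = -4*x
Z(m) = 3 + (-2 + m)/(2*m) (Z(m) = 3 + (m - 2)/(m + m) = 3 + (-2 + m)/((2*m)) = 3 + (-2 + m)*(1/(2*m)) = 3 + (-2 + m)/(2*m))
(Z(6) + 8)²/h(78) = ((7/2 - 1/6) + 8)²/((-4*78)) = ((7/2 - 1*⅙) + 8)²/(-312) = ((7/2 - ⅙) + 8)²*(-1/312) = (10/3 + 8)²*(-1/312) = (34/3)²*(-1/312) = (1156/9)*(-1/312) = -289/702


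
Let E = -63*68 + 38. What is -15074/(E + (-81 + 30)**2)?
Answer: 15074/1645 ≈ 9.1635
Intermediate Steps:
E = -4246 (E = -4284 + 38 = -4246)
-15074/(E + (-81 + 30)**2) = -15074/(-4246 + (-81 + 30)**2) = -15074/(-4246 + (-51)**2) = -15074/(-4246 + 2601) = -15074/(-1645) = -15074*(-1/1645) = 15074/1645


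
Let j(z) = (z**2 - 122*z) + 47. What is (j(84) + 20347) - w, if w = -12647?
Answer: 29849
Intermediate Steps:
j(z) = 47 + z**2 - 122*z
(j(84) + 20347) - w = ((47 + 84**2 - 122*84) + 20347) - 1*(-12647) = ((47 + 7056 - 10248) + 20347) + 12647 = (-3145 + 20347) + 12647 = 17202 + 12647 = 29849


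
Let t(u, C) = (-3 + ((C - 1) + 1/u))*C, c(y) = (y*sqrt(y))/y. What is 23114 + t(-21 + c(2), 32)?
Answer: 10539718/439 - 32*sqrt(2)/439 ≈ 24008.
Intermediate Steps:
c(y) = sqrt(y) (c(y) = y**(3/2)/y = sqrt(y))
t(u, C) = C*(-4 + C + 1/u) (t(u, C) = (-3 + ((-1 + C) + 1/u))*C = (-3 + (-1 + C + 1/u))*C = (-4 + C + 1/u)*C = C*(-4 + C + 1/u))
23114 + t(-21 + c(2), 32) = 23114 + 32*(1 + (-21 + sqrt(2))*(-4 + 32))/(-21 + sqrt(2)) = 23114 + 32*(1 + (-21 + sqrt(2))*28)/(-21 + sqrt(2)) = 23114 + 32*(1 + (-588 + 28*sqrt(2)))/(-21 + sqrt(2)) = 23114 + 32*(-587 + 28*sqrt(2))/(-21 + sqrt(2))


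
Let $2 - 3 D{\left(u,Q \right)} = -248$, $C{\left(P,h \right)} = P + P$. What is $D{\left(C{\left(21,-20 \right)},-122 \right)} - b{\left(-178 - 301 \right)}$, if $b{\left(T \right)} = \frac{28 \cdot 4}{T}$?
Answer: $\frac{120086}{1437} \approx 83.567$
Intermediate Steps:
$C{\left(P,h \right)} = 2 P$
$b{\left(T \right)} = \frac{112}{T}$
$D{\left(u,Q \right)} = \frac{250}{3}$ ($D{\left(u,Q \right)} = \frac{2}{3} - - \frac{248}{3} = \frac{2}{3} + \frac{248}{3} = \frac{250}{3}$)
$D{\left(C{\left(21,-20 \right)},-122 \right)} - b{\left(-178 - 301 \right)} = \frac{250}{3} - \frac{112}{-178 - 301} = \frac{250}{3} - \frac{112}{-479} = \frac{250}{3} - 112 \left(- \frac{1}{479}\right) = \frac{250}{3} - - \frac{112}{479} = \frac{250}{3} + \frac{112}{479} = \frac{120086}{1437}$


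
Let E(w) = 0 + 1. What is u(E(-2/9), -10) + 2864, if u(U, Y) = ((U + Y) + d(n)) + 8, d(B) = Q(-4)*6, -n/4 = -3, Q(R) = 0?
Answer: 2863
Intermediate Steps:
n = 12 (n = -4*(-3) = 12)
d(B) = 0 (d(B) = 0*6 = 0)
E(w) = 1
u(U, Y) = 8 + U + Y (u(U, Y) = ((U + Y) + 0) + 8 = (U + Y) + 8 = 8 + U + Y)
u(E(-2/9), -10) + 2864 = (8 + 1 - 10) + 2864 = -1 + 2864 = 2863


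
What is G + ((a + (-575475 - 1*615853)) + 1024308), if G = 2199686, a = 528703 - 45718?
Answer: 2515651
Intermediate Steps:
a = 482985
G + ((a + (-575475 - 1*615853)) + 1024308) = 2199686 + ((482985 + (-575475 - 1*615853)) + 1024308) = 2199686 + ((482985 + (-575475 - 615853)) + 1024308) = 2199686 + ((482985 - 1191328) + 1024308) = 2199686 + (-708343 + 1024308) = 2199686 + 315965 = 2515651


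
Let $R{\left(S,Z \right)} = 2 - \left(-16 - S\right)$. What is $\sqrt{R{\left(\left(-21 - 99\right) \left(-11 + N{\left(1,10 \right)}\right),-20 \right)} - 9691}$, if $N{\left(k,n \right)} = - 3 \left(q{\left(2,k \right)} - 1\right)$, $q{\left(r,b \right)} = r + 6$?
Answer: $i \sqrt{5833} \approx 76.374 i$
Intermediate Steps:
$q{\left(r,b \right)} = 6 + r$
$N{\left(k,n \right)} = -21$ ($N{\left(k,n \right)} = - 3 \left(\left(6 + 2\right) - 1\right) = - 3 \left(8 - 1\right) = \left(-3\right) 7 = -21$)
$R{\left(S,Z \right)} = 18 + S$ ($R{\left(S,Z \right)} = 2 + \left(16 + S\right) = 18 + S$)
$\sqrt{R{\left(\left(-21 - 99\right) \left(-11 + N{\left(1,10 \right)}\right),-20 \right)} - 9691} = \sqrt{\left(18 + \left(-21 - 99\right) \left(-11 - 21\right)\right) - 9691} = \sqrt{\left(18 - -3840\right) - 9691} = \sqrt{\left(18 + 3840\right) - 9691} = \sqrt{3858 - 9691} = \sqrt{-5833} = i \sqrt{5833}$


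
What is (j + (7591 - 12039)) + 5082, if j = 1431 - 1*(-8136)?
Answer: 10201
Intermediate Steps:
j = 9567 (j = 1431 + 8136 = 9567)
(j + (7591 - 12039)) + 5082 = (9567 + (7591 - 12039)) + 5082 = (9567 - 4448) + 5082 = 5119 + 5082 = 10201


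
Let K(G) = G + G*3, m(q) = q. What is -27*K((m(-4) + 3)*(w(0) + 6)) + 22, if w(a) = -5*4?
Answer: -1490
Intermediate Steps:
w(a) = -20
K(G) = 4*G (K(G) = G + 3*G = 4*G)
-27*K((m(-4) + 3)*(w(0) + 6)) + 22 = -108*(-4 + 3)*(-20 + 6) + 22 = -108*(-1*(-14)) + 22 = -108*14 + 22 = -27*56 + 22 = -1512 + 22 = -1490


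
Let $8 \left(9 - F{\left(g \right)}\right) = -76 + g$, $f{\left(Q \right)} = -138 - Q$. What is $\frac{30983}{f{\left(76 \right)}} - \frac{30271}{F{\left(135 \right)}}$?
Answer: $- \frac{52226731}{2782} \approx -18773.0$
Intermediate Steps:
$F{\left(g \right)} = \frac{37}{2} - \frac{g}{8}$ ($F{\left(g \right)} = 9 - \frac{-76 + g}{8} = 9 - \left(- \frac{19}{2} + \frac{g}{8}\right) = \frac{37}{2} - \frac{g}{8}$)
$\frac{30983}{f{\left(76 \right)}} - \frac{30271}{F{\left(135 \right)}} = \frac{30983}{-138 - 76} - \frac{30271}{\frac{37}{2} - \frac{135}{8}} = \frac{30983}{-214} - \frac{30271}{\frac{13}{8}} = 30983 \left(- \frac{1}{214}\right) - \frac{242168}{13} = - \frac{30983}{214} - \frac{242168}{13} = - \frac{52226731}{2782}$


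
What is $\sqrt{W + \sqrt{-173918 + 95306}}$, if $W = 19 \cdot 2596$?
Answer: $\sqrt{49324 + 2 i \sqrt{19653}} \approx 222.09 + 0.6312 i$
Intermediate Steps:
$W = 49324$
$\sqrt{W + \sqrt{-173918 + 95306}} = \sqrt{49324 + \sqrt{-173918 + 95306}} = \sqrt{49324 + \sqrt{-78612}} = \sqrt{49324 + 2 i \sqrt{19653}}$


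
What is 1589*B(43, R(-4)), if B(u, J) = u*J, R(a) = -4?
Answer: -273308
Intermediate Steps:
B(u, J) = J*u
1589*B(43, R(-4)) = 1589*(-4*43) = 1589*(-172) = -273308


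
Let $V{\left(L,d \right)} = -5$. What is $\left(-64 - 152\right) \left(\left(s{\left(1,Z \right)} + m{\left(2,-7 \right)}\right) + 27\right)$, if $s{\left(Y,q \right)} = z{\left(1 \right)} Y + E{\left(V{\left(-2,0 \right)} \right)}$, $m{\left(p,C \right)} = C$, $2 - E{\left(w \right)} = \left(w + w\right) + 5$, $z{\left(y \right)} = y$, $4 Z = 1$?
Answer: $-6048$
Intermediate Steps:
$Z = \frac{1}{4}$ ($Z = \frac{1}{4} \cdot 1 = \frac{1}{4} \approx 0.25$)
$E{\left(w \right)} = -3 - 2 w$ ($E{\left(w \right)} = 2 - \left(\left(w + w\right) + 5\right) = 2 - \left(2 w + 5\right) = 2 - \left(5 + 2 w\right) = -3 - 2 w$)
$s{\left(Y,q \right)} = 7 + Y$ ($s{\left(Y,q \right)} = 1 Y - -7 = Y + \left(-3 + 10\right) = Y + 7 = 7 + Y$)
$\left(-64 - 152\right) \left(\left(s{\left(1,Z \right)} + m{\left(2,-7 \right)}\right) + 27\right) = \left(-64 - 152\right) \left(\left(\left(7 + 1\right) - 7\right) + 27\right) = - 216 \left(\left(8 - 7\right) + 27\right) = - 216 \left(1 + 27\right) = \left(-216\right) 28 = -6048$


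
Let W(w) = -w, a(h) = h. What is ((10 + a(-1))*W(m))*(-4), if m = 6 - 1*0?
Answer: 216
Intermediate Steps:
m = 6 (m = 6 + 0 = 6)
((10 + a(-1))*W(m))*(-4) = ((10 - 1)*(-1*6))*(-4) = (9*(-6))*(-4) = -54*(-4) = 216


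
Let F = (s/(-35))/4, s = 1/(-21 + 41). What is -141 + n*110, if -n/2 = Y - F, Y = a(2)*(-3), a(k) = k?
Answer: 165049/140 ≈ 1178.9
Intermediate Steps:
s = 1/20 ≈ 0.050000
Y = -6 (Y = 2*(-3) = -6)
F = -1/2800 (F = ((1/20)/(-35))/4 = ((1/20)*(-1/35))*(1/4) = -1/700*1/4 = -1/2800 ≈ -0.00035714)
n = 16799/1400 (n = -2*(-6 - 1*(-1/2800)) = -2*(-6 + 1/2800) = -2*(-16799/2800) = 16799/1400 ≈ 11.999)
-141 + n*110 = -141 + (16799/1400)*110 = -141 + 184789/140 = 165049/140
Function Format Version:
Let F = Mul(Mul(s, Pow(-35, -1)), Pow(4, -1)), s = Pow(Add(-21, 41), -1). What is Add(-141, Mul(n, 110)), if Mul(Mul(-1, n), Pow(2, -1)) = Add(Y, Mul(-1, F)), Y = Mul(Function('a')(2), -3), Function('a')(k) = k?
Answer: Rational(165049, 140) ≈ 1178.9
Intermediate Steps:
s = Rational(1, 20) (s = Pow(20, -1) = Rational(1, 20) ≈ 0.050000)
Y = -6 (Y = Mul(2, -3) = -6)
F = Rational(-1, 2800) (F = Mul(Mul(Rational(1, 20), Pow(-35, -1)), Pow(4, -1)) = Mul(Mul(Rational(1, 20), Rational(-1, 35)), Rational(1, 4)) = Mul(Rational(-1, 700), Rational(1, 4)) = Rational(-1, 2800) ≈ -0.00035714)
n = Rational(16799, 1400) (n = Mul(-2, Add(-6, Mul(-1, Rational(-1, 2800)))) = Mul(-2, Add(-6, Rational(1, 2800))) = Mul(-2, Rational(-16799, 2800)) = Rational(16799, 1400) ≈ 11.999)
Add(-141, Mul(n, 110)) = Add(-141, Mul(Rational(16799, 1400), 110)) = Add(-141, Rational(184789, 140)) = Rational(165049, 140)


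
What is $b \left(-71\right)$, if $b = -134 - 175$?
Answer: $21939$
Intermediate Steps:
$b = -309$ ($b = -134 - 175 = -309$)
$b \left(-71\right) = \left(-309\right) \left(-71\right) = 21939$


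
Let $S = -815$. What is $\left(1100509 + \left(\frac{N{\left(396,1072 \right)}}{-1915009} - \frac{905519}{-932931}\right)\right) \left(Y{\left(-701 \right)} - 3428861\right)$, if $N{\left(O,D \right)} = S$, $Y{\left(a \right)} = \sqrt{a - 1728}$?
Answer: $- \frac{6741619007967424767029767}{1786571261379} + \frac{1966139487126315347 i \sqrt{2429}}{1786571261379} \approx -3.7735 \cdot 10^{12} + 5.4239 \cdot 10^{7} i$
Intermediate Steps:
$Y{\left(a \right)} = \sqrt{-1728 + a}$ ($Y{\left(a \right)} = \sqrt{a - 1728} = \sqrt{-1728 + a}$)
$N{\left(O,D \right)} = -815$
$\left(1100509 + \left(\frac{N{\left(396,1072 \right)}}{-1915009} - \frac{905519}{-932931}\right)\right) \left(Y{\left(-701 \right)} - 3428861\right) = \left(1100509 - \left(- \frac{905519}{932931} - \frac{815}{1915009}\right)\right) \left(\sqrt{-1728 - 701} - 3428861\right) = \left(1100509 - - \frac{1734837373436}{1786571261379}\right) \left(\sqrt{-2429} - 3428861\right) = \left(1100509 + \left(\frac{815}{1915009} + \frac{905519}{932931}\right)\right) \left(i \sqrt{2429} - 3428861\right) = \left(1100509 + \frac{1734837373436}{1786571261379}\right) \left(-3428861 + i \sqrt{2429}\right) = \frac{1966139487126315347 \left(-3428861 + i \sqrt{2429}\right)}{1786571261379} = - \frac{6741619007967424767029767}{1786571261379} + \frac{1966139487126315347 i \sqrt{2429}}{1786571261379}$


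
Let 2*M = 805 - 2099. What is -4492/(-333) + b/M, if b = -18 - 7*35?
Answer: 2993903/215451 ≈ 13.896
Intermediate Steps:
b = -263 (b = -18 - 245 = -263)
M = -647 (M = (805 - 2099)/2 = (1/2)*(-1294) = -647)
-4492/(-333) + b/M = -4492/(-333) - 263/(-647) = -4492*(-1/333) - 263*(-1/647) = 4492/333 + 263/647 = 2993903/215451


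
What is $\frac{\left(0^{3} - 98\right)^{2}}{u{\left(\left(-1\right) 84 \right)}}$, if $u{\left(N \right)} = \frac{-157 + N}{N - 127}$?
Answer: $\frac{2026444}{241} \approx 8408.5$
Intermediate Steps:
$u{\left(N \right)} = \frac{-157 + N}{-127 + N}$
$\frac{\left(0^{3} - 98\right)^{2}}{u{\left(\left(-1\right) 84 \right)}} = \frac{\left(0^{3} - 98\right)^{2}}{\frac{1}{-127 - 84} \left(-157 - 84\right)} = \frac{\left(0 - 98\right)^{2}}{\frac{1}{-127 - 84} \left(-157 - 84\right)} = \frac{\left(-98\right)^{2}}{\frac{1}{-211} \left(-241\right)} = \frac{9604}{\left(- \frac{1}{211}\right) \left(-241\right)} = \frac{9604}{\frac{241}{211}} = 9604 \cdot \frac{211}{241} = \frac{2026444}{241}$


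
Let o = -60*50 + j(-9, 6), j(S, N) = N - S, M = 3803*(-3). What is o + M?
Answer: -14394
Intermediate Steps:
M = -11409
o = -2985 (o = -60*50 + (6 - 1*(-9)) = -3000 + (6 + 9) = -3000 + 15 = -2985)
o + M = -2985 - 11409 = -14394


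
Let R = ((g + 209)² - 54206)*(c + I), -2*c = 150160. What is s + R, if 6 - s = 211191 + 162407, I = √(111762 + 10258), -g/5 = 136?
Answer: -12586409392 + 335270*√30505 ≈ -1.2528e+10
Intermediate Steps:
c = -75080 (c = -½*150160 = -75080)
g = -680 (g = -5*136 = -680)
I = 2*√30505 (I = √122020 = 2*√30505 ≈ 349.31)
R = -12586035800 + 335270*√30505 (R = ((-680 + 209)² - 54206)*(-75080 + 2*√30505) = ((-471)² - 54206)*(-75080 + 2*√30505) = (221841 - 54206)*(-75080 + 2*√30505) = 167635*(-75080 + 2*√30505) = -12586035800 + 335270*√30505 ≈ -1.2527e+10)
s = -373592 (s = 6 - (211191 + 162407) = 6 - 1*373598 = 6 - 373598 = -373592)
s + R = -373592 + (-12586035800 + 335270*√30505) = -12586409392 + 335270*√30505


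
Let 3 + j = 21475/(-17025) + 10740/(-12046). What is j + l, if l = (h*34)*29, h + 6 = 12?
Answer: 24244302592/4101663 ≈ 5910.8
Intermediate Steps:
h = 6 (h = -6 + 12 = 6)
l = 5916 (l = (6*34)*29 = 204*29 = 5916)
j = -21135716/4101663 (j = -3 + (21475/(-17025) + 10740/(-12046)) = -3 + (21475*(-1/17025) + 10740*(-1/12046)) = -3 + (-859/681 - 5370/6023) = -3 - 8830727/4101663 = -21135716/4101663 ≈ -5.1530)
j + l = -21135716/4101663 + 5916 = 24244302592/4101663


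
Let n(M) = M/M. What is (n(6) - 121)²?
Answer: 14400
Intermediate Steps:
n(M) = 1
(n(6) - 121)² = (1 - 121)² = (-120)² = 14400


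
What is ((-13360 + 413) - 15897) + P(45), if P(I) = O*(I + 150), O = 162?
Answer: 2746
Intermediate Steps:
P(I) = 24300 + 162*I (P(I) = 162*(I + 150) = 162*(150 + I) = 24300 + 162*I)
((-13360 + 413) - 15897) + P(45) = ((-13360 + 413) - 15897) + (24300 + 162*45) = (-12947 - 15897) + (24300 + 7290) = -28844 + 31590 = 2746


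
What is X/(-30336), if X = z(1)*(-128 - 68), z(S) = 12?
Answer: 49/632 ≈ 0.077532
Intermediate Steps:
X = -2352 (X = 12*(-128 - 68) = 12*(-196) = -2352)
X/(-30336) = -2352/(-30336) = -2352*(-1/30336) = 49/632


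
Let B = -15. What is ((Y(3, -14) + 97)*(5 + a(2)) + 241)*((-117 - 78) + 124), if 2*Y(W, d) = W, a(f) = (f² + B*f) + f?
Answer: 231531/2 ≈ 1.1577e+5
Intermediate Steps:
a(f) = f² - 14*f (a(f) = (f² - 15*f) + f = f² - 14*f)
Y(W, d) = W/2
((Y(3, -14) + 97)*(5 + a(2)) + 241)*((-117 - 78) + 124) = (((½)*3 + 97)*(5 + 2*(-14 + 2)) + 241)*((-117 - 78) + 124) = ((3/2 + 97)*(5 + 2*(-12)) + 241)*(-195 + 124) = (197*(5 - 24)/2 + 241)*(-71) = ((197/2)*(-19) + 241)*(-71) = (-3743/2 + 241)*(-71) = -3261/2*(-71) = 231531/2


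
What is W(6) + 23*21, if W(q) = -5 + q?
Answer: 484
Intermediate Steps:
W(6) + 23*21 = (-5 + 6) + 23*21 = 1 + 483 = 484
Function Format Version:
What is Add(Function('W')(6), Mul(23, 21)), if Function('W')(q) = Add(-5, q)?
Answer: 484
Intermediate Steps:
Add(Function('W')(6), Mul(23, 21)) = Add(Add(-5, 6), Mul(23, 21)) = Add(1, 483) = 484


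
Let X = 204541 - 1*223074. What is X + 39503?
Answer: 20970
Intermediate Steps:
X = -18533 (X = 204541 - 223074 = -18533)
X + 39503 = -18533 + 39503 = 20970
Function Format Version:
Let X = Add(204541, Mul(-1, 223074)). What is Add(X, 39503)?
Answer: 20970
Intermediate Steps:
X = -18533 (X = Add(204541, -223074) = -18533)
Add(X, 39503) = Add(-18533, 39503) = 20970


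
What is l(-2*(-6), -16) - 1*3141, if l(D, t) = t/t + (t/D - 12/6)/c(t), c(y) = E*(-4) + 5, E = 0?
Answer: -9422/3 ≈ -3140.7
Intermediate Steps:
c(y) = 5 (c(y) = 0*(-4) + 5 = 0 + 5 = 5)
l(D, t) = ⅗ + t/(5*D) (l(D, t) = t/t + (t/D - 12/6)/5 = 1 + (t/D - 12*⅙)*(⅕) = 1 + (t/D - 2)*(⅕) = 1 + (-2 + t/D)*(⅕) = 1 + (-⅖ + t/(5*D)) = ⅗ + t/(5*D))
l(-2*(-6), -16) - 1*3141 = (-16 + 3*(-2*(-6)))/(5*((-2*(-6)))) - 1*3141 = (⅕)*(-16 + 3*12)/12 - 3141 = (⅕)*(1/12)*(-16 + 36) - 3141 = (⅕)*(1/12)*20 - 3141 = ⅓ - 3141 = -9422/3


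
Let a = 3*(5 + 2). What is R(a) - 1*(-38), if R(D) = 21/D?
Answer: 39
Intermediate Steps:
a = 21 (a = 3*7 = 21)
R(a) - 1*(-38) = 21/21 - 1*(-38) = 21*(1/21) + 38 = 1 + 38 = 39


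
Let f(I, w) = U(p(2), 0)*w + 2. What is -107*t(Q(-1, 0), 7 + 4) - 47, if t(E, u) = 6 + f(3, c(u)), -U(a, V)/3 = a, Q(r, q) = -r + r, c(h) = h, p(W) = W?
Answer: 6159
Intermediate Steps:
Q(r, q) = 0
U(a, V) = -3*a
f(I, w) = 2 - 6*w (f(I, w) = (-3*2)*w + 2 = -6*w + 2 = 2 - 6*w)
t(E, u) = 8 - 6*u (t(E, u) = 6 + (2 - 6*u) = 8 - 6*u)
-107*t(Q(-1, 0), 7 + 4) - 47 = -107*(8 - 6*(7 + 4)) - 47 = -107*(8 - 6*11) - 47 = -107*(8 - 66) - 47 = -107*(-58) - 47 = 6206 - 47 = 6159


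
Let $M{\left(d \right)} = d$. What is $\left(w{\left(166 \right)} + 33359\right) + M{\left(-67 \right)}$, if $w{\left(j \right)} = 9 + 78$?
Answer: $33379$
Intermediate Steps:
$w{\left(j \right)} = 87$
$\left(w{\left(166 \right)} + 33359\right) + M{\left(-67 \right)} = \left(87 + 33359\right) - 67 = 33446 - 67 = 33379$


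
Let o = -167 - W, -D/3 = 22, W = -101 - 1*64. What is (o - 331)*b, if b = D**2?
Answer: -1450548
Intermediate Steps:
W = -165 (W = -101 - 64 = -165)
D = -66 (D = -3*22 = -66)
o = -2 (o = -167 - 1*(-165) = -167 + 165 = -2)
b = 4356 (b = (-66)**2 = 4356)
(o - 331)*b = (-2 - 331)*4356 = -333*4356 = -1450548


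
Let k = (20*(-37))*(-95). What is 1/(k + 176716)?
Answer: 1/247016 ≈ 4.0483e-6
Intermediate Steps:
k = 70300 (k = -740*(-95) = 70300)
1/(k + 176716) = 1/(70300 + 176716) = 1/247016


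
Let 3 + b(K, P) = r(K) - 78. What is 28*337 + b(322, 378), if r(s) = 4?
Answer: 9359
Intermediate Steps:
b(K, P) = -77 (b(K, P) = -3 + (4 - 78) = -3 - 74 = -77)
28*337 + b(322, 378) = 28*337 - 77 = 9436 - 77 = 9359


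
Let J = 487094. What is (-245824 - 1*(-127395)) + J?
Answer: 368665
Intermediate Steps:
(-245824 - 1*(-127395)) + J = (-245824 - 1*(-127395)) + 487094 = (-245824 + 127395) + 487094 = -118429 + 487094 = 368665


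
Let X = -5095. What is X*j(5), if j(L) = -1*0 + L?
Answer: -25475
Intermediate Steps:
j(L) = L (j(L) = 0 + L = L)
X*j(5) = -5095*5 = -25475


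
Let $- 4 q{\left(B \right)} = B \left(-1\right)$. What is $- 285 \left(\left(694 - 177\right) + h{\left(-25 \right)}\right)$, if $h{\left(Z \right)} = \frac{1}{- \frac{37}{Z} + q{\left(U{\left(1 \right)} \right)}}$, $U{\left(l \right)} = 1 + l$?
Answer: $- \frac{4867135}{33} \approx -1.4749 \cdot 10^{5}$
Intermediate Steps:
$q{\left(B \right)} = \frac{B}{4}$ ($q{\left(B \right)} = - \frac{B \left(-1\right)}{4} = - \frac{\left(-1\right) B}{4} = \frac{B}{4}$)
$h{\left(Z \right)} = \frac{1}{\frac{1}{2} - \frac{37}{Z}}$ ($h{\left(Z \right)} = \frac{1}{- \frac{37}{Z} + \frac{1 + 1}{4}} = \frac{1}{- \frac{37}{Z} + \frac{1}{4} \cdot 2} = \frac{1}{- \frac{37}{Z} + \frac{1}{2}} = \frac{1}{\frac{1}{2} - \frac{37}{Z}}$)
$- 285 \left(\left(694 - 177\right) + h{\left(-25 \right)}\right) = - 285 \left(\left(694 - 177\right) + 2 \left(-25\right) \frac{1}{-74 - 25}\right) = - 285 \left(\left(694 - 177\right) + 2 \left(-25\right) \frac{1}{-99}\right) = - 285 \left(517 + 2 \left(-25\right) \left(- \frac{1}{99}\right)\right) = - 285 \left(517 + \frac{50}{99}\right) = \left(-285\right) \frac{51233}{99} = - \frac{4867135}{33}$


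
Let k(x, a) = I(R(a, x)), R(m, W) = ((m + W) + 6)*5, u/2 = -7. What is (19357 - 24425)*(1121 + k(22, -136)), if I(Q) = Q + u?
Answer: -2873556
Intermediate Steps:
u = -14 (u = 2*(-7) = -14)
R(m, W) = 30 + 5*W + 5*m (R(m, W) = ((W + m) + 6)*5 = (6 + W + m)*5 = 30 + 5*W + 5*m)
I(Q) = -14 + Q (I(Q) = Q - 14 = -14 + Q)
k(x, a) = 16 + 5*a + 5*x (k(x, a) = -14 + (30 + 5*x + 5*a) = -14 + (30 + 5*a + 5*x) = 16 + 5*a + 5*x)
(19357 - 24425)*(1121 + k(22, -136)) = (19357 - 24425)*(1121 + (16 + 5*(-136) + 5*22)) = -5068*(1121 + (16 - 680 + 110)) = -5068*(1121 - 554) = -5068*567 = -2873556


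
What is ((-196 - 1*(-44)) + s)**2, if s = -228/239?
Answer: 1336341136/57121 ≈ 23395.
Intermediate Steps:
s = -228/239 (s = -228*1/239 = -228/239 ≈ -0.95397)
((-196 - 1*(-44)) + s)**2 = ((-196 - 1*(-44)) - 228/239)**2 = ((-196 + 44) - 228/239)**2 = (-152 - 228/239)**2 = (-36556/239)**2 = 1336341136/57121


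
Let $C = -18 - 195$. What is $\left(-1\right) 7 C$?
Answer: $1491$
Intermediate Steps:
$C = -213$ ($C = -18 - 195 = -213$)
$\left(-1\right) 7 C = \left(-1\right) 7 \left(-213\right) = \left(-7\right) \left(-213\right) = 1491$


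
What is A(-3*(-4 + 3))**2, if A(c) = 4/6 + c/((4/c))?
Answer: 1225/144 ≈ 8.5069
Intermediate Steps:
A(c) = 2/3 + c**2/4 (A(c) = 4*(1/6) + c*(c/4) = 2/3 + c**2/4)
A(-3*(-4 + 3))**2 = (2/3 + (-3*(-4 + 3))**2/4)**2 = (2/3 + (-3*(-1))**2/4)**2 = (2/3 + (1/4)*3**2)**2 = (2/3 + (1/4)*9)**2 = (2/3 + 9/4)**2 = (35/12)**2 = 1225/144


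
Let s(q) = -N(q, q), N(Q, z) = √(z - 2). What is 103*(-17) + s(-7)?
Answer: -1751 - 3*I ≈ -1751.0 - 3.0*I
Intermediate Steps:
N(Q, z) = √(-2 + z)
s(q) = -√(-2 + q)
103*(-17) + s(-7) = 103*(-17) - √(-2 - 7) = -1751 - √(-9) = -1751 - 3*I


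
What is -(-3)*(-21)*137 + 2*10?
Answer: -8611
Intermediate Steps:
-(-3)*(-21)*137 + 2*10 = -1*63*137 + 20 = -63*137 + 20 = -8631 + 20 = -8611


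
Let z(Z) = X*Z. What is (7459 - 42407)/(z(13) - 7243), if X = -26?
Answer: 34948/7581 ≈ 4.6099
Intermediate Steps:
z(Z) = -26*Z
(7459 - 42407)/(z(13) - 7243) = (7459 - 42407)/(-26*13 - 7243) = -34948/(-338 - 7243) = -34948/(-7581) = -34948*(-1/7581) = 34948/7581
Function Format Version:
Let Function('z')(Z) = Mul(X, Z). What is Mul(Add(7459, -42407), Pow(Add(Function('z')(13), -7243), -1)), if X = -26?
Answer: Rational(34948, 7581) ≈ 4.6099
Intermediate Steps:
Function('z')(Z) = Mul(-26, Z)
Mul(Add(7459, -42407), Pow(Add(Function('z')(13), -7243), -1)) = Mul(Add(7459, -42407), Pow(Add(Mul(-26, 13), -7243), -1)) = Mul(-34948, Pow(Add(-338, -7243), -1)) = Mul(-34948, Pow(-7581, -1)) = Mul(-34948, Rational(-1, 7581)) = Rational(34948, 7581)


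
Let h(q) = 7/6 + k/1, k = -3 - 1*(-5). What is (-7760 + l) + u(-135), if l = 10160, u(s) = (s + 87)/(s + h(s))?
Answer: 1898688/791 ≈ 2400.4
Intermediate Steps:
k = 2 (k = -3 + 5 = 2)
h(q) = 19/6 (h(q) = 7/6 + 2/1 = 7*(1/6) + 2*1 = 7/6 + 2 = 19/6)
u(s) = (87 + s)/(19/6 + s) (u(s) = (s + 87)/(s + 19/6) = (87 + s)/(19/6 + s))
(-7760 + l) + u(-135) = (-7760 + 10160) + 6*(87 - 135)/(19 + 6*(-135)) = 2400 + 6*(-48)/(19 - 810) = 2400 + 6*(-48)/(-791) = 2400 + 6*(-1/791)*(-48) = 2400 + 288/791 = 1898688/791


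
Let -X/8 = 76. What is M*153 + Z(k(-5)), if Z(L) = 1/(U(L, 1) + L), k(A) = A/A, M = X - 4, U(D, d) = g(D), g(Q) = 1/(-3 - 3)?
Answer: -468174/5 ≈ -93635.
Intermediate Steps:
X = -608 (X = -8*76 = -608)
g(Q) = -⅙ (g(Q) = 1/(-6) = -⅙)
U(D, d) = -⅙
M = -612 (M = -608 - 4 = -612)
k(A) = 1
Z(L) = 1/(-⅙ + L)
M*153 + Z(k(-5)) = -612*153 + 6/(-1 + 6*1) = -93636 + 6/(-1 + 6) = -93636 + 6/5 = -468174/5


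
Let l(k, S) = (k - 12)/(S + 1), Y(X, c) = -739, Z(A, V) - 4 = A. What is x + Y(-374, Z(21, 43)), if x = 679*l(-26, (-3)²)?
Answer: -16596/5 ≈ -3319.2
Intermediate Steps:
Z(A, V) = 4 + A
l(k, S) = (-12 + k)/(1 + S)
x = -12901/5 (x = 679*((-12 - 26)/(1 + (-3)²)) = 679*(-38/(1 + 9)) = 679*(-38/10) = 679*((⅒)*(-38)) = 679*(-19/5) = -12901/5 ≈ -2580.2)
x + Y(-374, Z(21, 43)) = -12901/5 - 739 = -16596/5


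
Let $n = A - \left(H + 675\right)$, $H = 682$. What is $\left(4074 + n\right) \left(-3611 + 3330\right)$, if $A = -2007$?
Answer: $-199510$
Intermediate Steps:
$n = -3364$ ($n = -2007 - \left(682 + 675\right) = -2007 - 1357 = -3364$)
$\left(4074 + n\right) \left(-3611 + 3330\right) = \left(4074 - 3364\right) \left(-3611 + 3330\right) = 710 \left(-281\right) = -199510$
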